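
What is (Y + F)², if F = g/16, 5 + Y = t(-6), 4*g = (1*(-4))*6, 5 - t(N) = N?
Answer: 2025/64 ≈ 31.641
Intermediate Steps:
t(N) = 5 - N
g = -6 (g = ((1*(-4))*6)/4 = (-4*6)/4 = (¼)*(-24) = -6)
Y = 6 (Y = -5 + (5 - 1*(-6)) = -5 + (5 + 6) = -5 + 11 = 6)
F = -3/8 (F = -6/16 = -6*1/16 = -3/8 ≈ -0.37500)
(Y + F)² = (6 - 3/8)² = (45/8)² = 2025/64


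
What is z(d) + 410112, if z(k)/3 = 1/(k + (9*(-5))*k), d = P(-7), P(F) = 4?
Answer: 72179709/176 ≈ 4.1011e+5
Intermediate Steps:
d = 4
z(k) = -3/(44*k) (z(k) = 3/(k + (9*(-5))*k) = 3/(k - 45*k) = 3/((-44*k)) = 3*(-1/(44*k)) = -3/(44*k))
z(d) + 410112 = -3/44/4 + 410112 = -3/44*¼ + 410112 = -3/176 + 410112 = 72179709/176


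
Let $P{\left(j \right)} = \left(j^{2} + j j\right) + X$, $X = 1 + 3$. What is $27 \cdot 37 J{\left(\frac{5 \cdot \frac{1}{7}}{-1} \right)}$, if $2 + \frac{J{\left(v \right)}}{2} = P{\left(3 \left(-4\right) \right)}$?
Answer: $579420$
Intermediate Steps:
$X = 4$
$P{\left(j \right)} = 4 + 2 j^{2}$ ($P{\left(j \right)} = \left(j^{2} + j j\right) + 4 = \left(j^{2} + j^{2}\right) + 4 = 2 j^{2} + 4 = 4 + 2 j^{2}$)
$J{\left(v \right)} = 580$ ($J{\left(v \right)} = -4 + 2 \left(4 + 2 \left(3 \left(-4\right)\right)^{2}\right) = -4 + 2 \left(4 + 2 \left(-12\right)^{2}\right) = -4 + 2 \left(4 + 2 \cdot 144\right) = -4 + 2 \left(4 + 288\right) = -4 + 2 \cdot 292 = -4 + 584 = 580$)
$27 \cdot 37 J{\left(\frac{5 \cdot \frac{1}{7}}{-1} \right)} = 27 \cdot 37 \cdot 580 = 999 \cdot 580 = 579420$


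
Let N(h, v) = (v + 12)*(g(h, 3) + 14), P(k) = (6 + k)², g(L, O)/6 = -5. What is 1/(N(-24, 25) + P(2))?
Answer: -1/528 ≈ -0.0018939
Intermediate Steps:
g(L, O) = -30 (g(L, O) = 6*(-5) = -30)
N(h, v) = -192 - 16*v (N(h, v) = (v + 12)*(-30 + 14) = (12 + v)*(-16) = -192 - 16*v)
1/(N(-24, 25) + P(2)) = 1/((-192 - 16*25) + (6 + 2)²) = 1/((-192 - 400) + 8²) = 1/(-592 + 64) = 1/(-528) = -1/528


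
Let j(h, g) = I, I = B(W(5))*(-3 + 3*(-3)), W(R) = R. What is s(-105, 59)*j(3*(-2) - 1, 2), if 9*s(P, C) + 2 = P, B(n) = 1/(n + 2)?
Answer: 428/21 ≈ 20.381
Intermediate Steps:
B(n) = 1/(2 + n)
s(P, C) = -2/9 + P/9
I = -12/7 (I = (-3 + 3*(-3))/(2 + 5) = (-3 - 9)/7 = (⅐)*(-12) = -12/7 ≈ -1.7143)
j(h, g) = -12/7
s(-105, 59)*j(3*(-2) - 1, 2) = (-2/9 + (⅑)*(-105))*(-12/7) = (-2/9 - 35/3)*(-12/7) = -107/9*(-12/7) = 428/21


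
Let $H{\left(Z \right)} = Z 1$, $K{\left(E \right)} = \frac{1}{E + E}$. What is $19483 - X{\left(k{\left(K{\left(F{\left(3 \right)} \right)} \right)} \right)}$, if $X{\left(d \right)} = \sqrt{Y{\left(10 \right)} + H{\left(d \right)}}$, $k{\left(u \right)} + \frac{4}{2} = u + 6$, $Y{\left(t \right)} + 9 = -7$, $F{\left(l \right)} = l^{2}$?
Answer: $19483 - \frac{i \sqrt{430}}{6} \approx 19483.0 - 3.4561 i$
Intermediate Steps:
$K{\left(E \right)} = \frac{1}{2 E}$
$H{\left(Z \right)} = Z$
$Y{\left(t \right)} = -16$ ($Y{\left(t \right)} = -9 - 7 = -16$)
$k{\left(u \right)} = 4 + u$ ($k{\left(u \right)} = -2 + \left(u + 6\right) = -2 + \left(6 + u\right) = 4 + u$)
$X{\left(d \right)} = \sqrt{-16 + d}$
$19483 - X{\left(k{\left(K{\left(F{\left(3 \right)} \right)} \right)} \right)} = 19483 - \sqrt{-16 + \left(4 + \frac{1}{2 \cdot 3^{2}}\right)} = 19483 - \sqrt{-16 + \left(4 + \frac{1}{2 \cdot 9}\right)} = 19483 - \sqrt{-16 + \left(4 + \frac{1}{2} \cdot \frac{1}{9}\right)} = 19483 - \sqrt{-16 + \left(4 + \frac{1}{18}\right)} = 19483 - \sqrt{-16 + \frac{73}{18}} = 19483 - \sqrt{- \frac{215}{18}} = 19483 - \frac{i \sqrt{430}}{6}$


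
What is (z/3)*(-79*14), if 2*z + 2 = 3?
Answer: -553/3 ≈ -184.33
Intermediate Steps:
z = ½ (z = -1 + (½)*3 = -1 + 3/2 = ½ ≈ 0.50000)
(z/3)*(-79*14) = ((½)/3)*(-79*14) = ((½)*(⅓))*(-1106) = (⅙)*(-1106) = -553/3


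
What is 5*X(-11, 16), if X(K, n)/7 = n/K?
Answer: -560/11 ≈ -50.909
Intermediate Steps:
X(K, n) = 7*n/K (X(K, n) = 7*(n/K) = 7*n/K)
5*X(-11, 16) = 5*(7*16/(-11)) = 5*(7*16*(-1/11)) = 5*(-112/11) = -560/11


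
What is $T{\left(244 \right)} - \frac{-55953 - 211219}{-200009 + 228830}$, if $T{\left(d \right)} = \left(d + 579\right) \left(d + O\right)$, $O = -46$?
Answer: $\frac{4696764406}{28821} \approx 1.6296 \cdot 10^{5}$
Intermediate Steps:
$T{\left(d \right)} = \left(-46 + d\right) \left(579 + d\right)$ ($T{\left(d \right)} = \left(d + 579\right) \left(d - 46\right) = \left(579 + d\right) \left(-46 + d\right) = \left(-46 + d\right) \left(579 + d\right)$)
$T{\left(244 \right)} - \frac{-55953 - 211219}{-200009 + 228830} = \left(-26634 + 244^{2} + 533 \cdot 244\right) - \frac{-55953 - 211219}{-200009 + 228830} = \left(-26634 + 59536 + 130052\right) - - \frac{267172}{28821} = 162954 - \left(-267172\right) \frac{1}{28821} = 162954 - - \frac{267172}{28821} = 162954 + \frac{267172}{28821} = \frac{4696764406}{28821}$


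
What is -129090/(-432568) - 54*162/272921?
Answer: 15723633513/59028445564 ≈ 0.26637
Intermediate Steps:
-129090/(-432568) - 54*162/272921 = -129090*(-1/432568) - 8748*1/272921 = 64545/216284 - 8748/272921 = 15723633513/59028445564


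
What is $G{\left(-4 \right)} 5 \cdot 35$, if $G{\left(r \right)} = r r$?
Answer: $2800$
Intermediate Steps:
$G{\left(r \right)} = r^{2}$
$G{\left(-4 \right)} 5 \cdot 35 = \left(-4\right)^{2} \cdot 5 \cdot 35 = 16 \cdot 5 \cdot 35 = 80 \cdot 35 = 2800$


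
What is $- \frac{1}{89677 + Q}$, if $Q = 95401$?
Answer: $- \frac{1}{185078} \approx -5.4031 \cdot 10^{-6}$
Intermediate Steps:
$- \frac{1}{89677 + Q} = - \frac{1}{89677 + 95401} = - \frac{1}{185078}$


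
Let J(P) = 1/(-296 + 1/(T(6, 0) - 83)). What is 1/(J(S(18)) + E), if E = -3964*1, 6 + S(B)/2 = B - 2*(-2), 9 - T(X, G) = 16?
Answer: -26641/105605014 ≈ -0.00025227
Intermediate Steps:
T(X, G) = -7 (T(X, G) = 9 - 1*16 = 9 - 16 = -7)
S(B) = -4 + 2*B (S(B) = -12 + 2*(B - 2*(-2)) = -12 + 2*(B + 4) = -12 + 2*(4 + B) = -12 + (8 + 2*B) = -4 + 2*B)
E = -3964
J(P) = -90/26641 (J(P) = 1/(-296 + 1/(-7 - 83)) = 1/(-296 + 1/(-90)) = 1/(-296 - 1/90) = 1/(-26641/90) = -90/26641)
1/(J(S(18)) + E) = 1/(-90/26641 - 3964) = 1/(-105605014/26641) = -26641/105605014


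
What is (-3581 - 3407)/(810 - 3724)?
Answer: 3494/1457 ≈ 2.3981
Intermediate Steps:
(-3581 - 3407)/(810 - 3724) = -6988/(-2914) = -6988*(-1/2914) = 3494/1457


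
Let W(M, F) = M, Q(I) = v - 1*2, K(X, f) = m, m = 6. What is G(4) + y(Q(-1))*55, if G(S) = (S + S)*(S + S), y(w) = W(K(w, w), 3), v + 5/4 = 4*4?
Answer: 394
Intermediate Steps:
v = 59/4 (v = -5/4 + 4*4 = -5/4 + 16 = 59/4 ≈ 14.750)
K(X, f) = 6
Q(I) = 51/4 (Q(I) = 59/4 - 1*2 = 59/4 - 2 = 51/4)
y(w) = 6
G(S) = 4*S² (G(S) = (2*S)*(2*S) = 4*S²)
G(4) + y(Q(-1))*55 = 4*4² + 6*55 = 4*16 + 330 = 64 + 330 = 394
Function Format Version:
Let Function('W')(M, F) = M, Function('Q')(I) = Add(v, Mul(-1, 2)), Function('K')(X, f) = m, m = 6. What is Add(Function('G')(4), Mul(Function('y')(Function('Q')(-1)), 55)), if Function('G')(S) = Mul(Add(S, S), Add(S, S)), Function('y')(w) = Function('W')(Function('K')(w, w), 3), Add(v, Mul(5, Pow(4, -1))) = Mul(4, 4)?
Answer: 394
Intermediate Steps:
v = Rational(59, 4) (v = Add(Rational(-5, 4), Mul(4, 4)) = Add(Rational(-5, 4), 16) = Rational(59, 4) ≈ 14.750)
Function('K')(X, f) = 6
Function('Q')(I) = Rational(51, 4) (Function('Q')(I) = Add(Rational(59, 4), Mul(-1, 2)) = Add(Rational(59, 4), -2) = Rational(51, 4))
Function('y')(w) = 6
Function('G')(S) = Mul(4, Pow(S, 2)) (Function('G')(S) = Mul(Mul(2, S), Mul(2, S)) = Mul(4, Pow(S, 2)))
Add(Function('G')(4), Mul(Function('y')(Function('Q')(-1)), 55)) = Add(Mul(4, Pow(4, 2)), Mul(6, 55)) = Add(Mul(4, 16), 330) = Add(64, 330) = 394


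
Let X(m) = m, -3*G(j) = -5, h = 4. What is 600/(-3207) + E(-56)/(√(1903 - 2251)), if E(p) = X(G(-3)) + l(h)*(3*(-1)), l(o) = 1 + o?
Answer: -200/1069 + 20*I*√87/261 ≈ -0.18709 + 0.71474*I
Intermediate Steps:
G(j) = 5/3 (G(j) = -⅓*(-5) = 5/3)
E(p) = -40/3 (E(p) = 5/3 + (1 + 4)*(3*(-1)) = 5/3 + 5*(-3) = 5/3 - 15 = -40/3)
600/(-3207) + E(-56)/(√(1903 - 2251)) = 600/(-3207) - 40/(3*√(1903 - 2251)) = 600*(-1/3207) - 40*(-I*√87/174)/3 = -200/1069 - 40*(-I*√87/174)/3 = -200/1069 - (-20)*I*√87/261 = -200/1069 + 20*I*√87/261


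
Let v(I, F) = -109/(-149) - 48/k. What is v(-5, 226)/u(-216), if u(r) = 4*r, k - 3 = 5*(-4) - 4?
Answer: -1049/300384 ≈ -0.0034922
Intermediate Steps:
k = -21 (k = 3 + (5*(-4) - 4) = 3 + (-20 - 4) = 3 - 24 = -21)
v(I, F) = 3147/1043 (v(I, F) = -109/(-149) - 48/(-21) = -109*(-1/149) - 48*(-1/21) = 109/149 + 16/7 = 3147/1043)
v(-5, 226)/u(-216) = 3147/(1043*((4*(-216)))) = (3147/1043)/(-864) = (3147/1043)*(-1/864) = -1049/300384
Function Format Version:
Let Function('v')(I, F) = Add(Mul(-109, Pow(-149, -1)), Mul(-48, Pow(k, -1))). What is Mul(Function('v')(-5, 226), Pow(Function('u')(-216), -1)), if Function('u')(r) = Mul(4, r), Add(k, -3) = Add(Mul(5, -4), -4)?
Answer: Rational(-1049, 300384) ≈ -0.0034922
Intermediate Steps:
k = -21 (k = Add(3, Add(Mul(5, -4), -4)) = Add(3, Add(-20, -4)) = Add(3, -24) = -21)
Function('v')(I, F) = Rational(3147, 1043) (Function('v')(I, F) = Add(Mul(-109, Pow(-149, -1)), Mul(-48, Pow(-21, -1))) = Add(Mul(-109, Rational(-1, 149)), Mul(-48, Rational(-1, 21))) = Add(Rational(109, 149), Rational(16, 7)) = Rational(3147, 1043))
Mul(Function('v')(-5, 226), Pow(Function('u')(-216), -1)) = Mul(Rational(3147, 1043), Pow(Mul(4, -216), -1)) = Mul(Rational(3147, 1043), Pow(-864, -1)) = Mul(Rational(3147, 1043), Rational(-1, 864)) = Rational(-1049, 300384)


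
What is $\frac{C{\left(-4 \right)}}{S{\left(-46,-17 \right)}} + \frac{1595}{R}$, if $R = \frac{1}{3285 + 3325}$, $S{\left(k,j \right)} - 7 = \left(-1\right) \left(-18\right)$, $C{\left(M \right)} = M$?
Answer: $\frac{263573746}{25} \approx 1.0543 \cdot 10^{7}$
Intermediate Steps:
$S{\left(k,j \right)} = 25$ ($S{\left(k,j \right)} = 7 - -18 = 7 + 18 = 25$)
$R = \frac{1}{6610} \approx 0.00015129$
$\frac{C{\left(-4 \right)}}{S{\left(-46,-17 \right)}} + \frac{1595}{R} = - \frac{4}{25} + 1595 \frac{1}{\frac{1}{6610}} = \left(-4\right) \frac{1}{25} + 1595 \cdot 6610 = - \frac{4}{25} + 10542950 = \frac{263573746}{25}$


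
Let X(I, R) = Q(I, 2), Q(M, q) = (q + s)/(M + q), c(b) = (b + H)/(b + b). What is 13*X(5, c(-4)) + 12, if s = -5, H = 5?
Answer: 45/7 ≈ 6.4286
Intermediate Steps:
c(b) = (5 + b)/(2*b) (c(b) = (b + 5)/(b + b) = (5 + b)/((2*b)) = (5 + b)*(1/(2*b)) = (5 + b)/(2*b))
Q(M, q) = (-5 + q)/(M + q) (Q(M, q) = (q - 5)/(M + q) = (-5 + q)/(M + q))
X(I, R) = -3/(2 + I) (X(I, R) = (-5 + 2)/(I + 2) = -3/(2 + I))
13*X(5, c(-4)) + 12 = 13*(-3/(2 + 5)) + 12 = 13*(-3/7) + 12 = -39/7 + 12 = 45/7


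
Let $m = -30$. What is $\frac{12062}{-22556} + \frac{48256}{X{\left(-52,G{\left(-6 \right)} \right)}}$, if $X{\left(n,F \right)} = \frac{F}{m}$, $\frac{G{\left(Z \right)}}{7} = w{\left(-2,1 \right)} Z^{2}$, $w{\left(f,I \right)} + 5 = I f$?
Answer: $\frac{1359691363}{1657866} \approx 820.15$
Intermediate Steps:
$w{\left(f,I \right)} = -5 + I f$
$G{\left(Z \right)} = - 49 Z^{2}$ ($G{\left(Z \right)} = 7 \left(-5 + 1 \left(-2\right)\right) Z^{2} = 7 \left(-5 - 2\right) Z^{2} = 7 \left(- 7 Z^{2}\right) = - 49 Z^{2}$)
$X{\left(n,F \right)} = - \frac{F}{30}$ ($X{\left(n,F \right)} = \frac{F}{-30} = F \left(- \frac{1}{30}\right) = - \frac{F}{30}$)
$\frac{12062}{-22556} + \frac{48256}{X{\left(-52,G{\left(-6 \right)} \right)}} = \frac{12062}{-22556} + \frac{48256}{\left(- \frac{1}{30}\right) \left(- 49 \left(-6\right)^{2}\right)} = 12062 \left(- \frac{1}{22556}\right) + \frac{48256}{\left(- \frac{1}{30}\right) \left(\left(-49\right) 36\right)} = - \frac{6031}{11278} + \frac{48256}{\left(- \frac{1}{30}\right) \left(-1764\right)} = - \frac{6031}{11278} + \frac{48256}{\frac{294}{5}} = - \frac{6031}{11278} + 48256 \cdot \frac{5}{294} = - \frac{6031}{11278} + \frac{120640}{147} = \frac{1359691363}{1657866}$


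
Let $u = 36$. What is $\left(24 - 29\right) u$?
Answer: $-180$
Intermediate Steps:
$\left(24 - 29\right) u = \left(24 - 29\right) 36 = \left(-5\right) 36 = -180$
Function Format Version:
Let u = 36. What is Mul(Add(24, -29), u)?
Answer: -180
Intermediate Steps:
Mul(Add(24, -29), u) = Mul(Add(24, -29), 36) = Mul(-5, 36) = -180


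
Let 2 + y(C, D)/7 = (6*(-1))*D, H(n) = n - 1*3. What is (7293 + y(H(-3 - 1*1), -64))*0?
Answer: 0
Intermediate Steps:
H(n) = -3 + n (H(n) = n - 3 = -3 + n)
y(C, D) = -14 - 42*D (y(C, D) = -14 + 7*((6*(-1))*D) = -14 + 7*(-6*D) = -14 - 42*D)
(7293 + y(H(-3 - 1*1), -64))*0 = (7293 + (-14 - 42*(-64)))*0 = (7293 + (-14 + 2688))*0 = (7293 + 2674)*0 = 9967*0 = 0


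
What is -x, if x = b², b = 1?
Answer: -1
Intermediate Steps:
x = 1 (x = 1² = 1)
-x = -1*1 = -1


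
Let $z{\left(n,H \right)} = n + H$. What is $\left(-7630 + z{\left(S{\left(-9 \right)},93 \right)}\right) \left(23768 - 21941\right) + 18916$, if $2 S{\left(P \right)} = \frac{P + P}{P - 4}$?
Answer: $- \frac{178748936}{13} \approx -1.375 \cdot 10^{7}$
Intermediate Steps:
$S{\left(P \right)} = \frac{P}{-4 + P}$ ($S{\left(P \right)} = \frac{\left(P + P\right) \frac{1}{P - 4}}{2} = \frac{2 P \frac{1}{-4 + P}}{2} = \frac{P}{-4 + P}$)
$z{\left(n,H \right)} = H + n$
$\left(-7630 + z{\left(S{\left(-9 \right)},93 \right)}\right) \left(23768 - 21941\right) + 18916 = \left(-7630 + \left(93 - \frac{9}{-4 - 9}\right)\right) \left(23768 - 21941\right) + 18916 = \left(-7630 + \left(93 - \frac{9}{-13}\right)\right) 1827 + 18916 = \left(-7630 + \left(93 - - \frac{9}{13}\right)\right) 1827 + 18916 = \left(-7630 + \left(93 + \frac{9}{13}\right)\right) 1827 + 18916 = \left(-7630 + \frac{1218}{13}\right) 1827 + 18916 = \left(- \frac{97972}{13}\right) 1827 + 18916 = - \frac{178994844}{13} + 18916 = - \frac{178748936}{13}$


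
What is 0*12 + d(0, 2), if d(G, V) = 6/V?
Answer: 3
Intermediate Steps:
0*12 + d(0, 2) = 0*12 + 6/2 = 0 + 6*(½) = 0 + 3 = 3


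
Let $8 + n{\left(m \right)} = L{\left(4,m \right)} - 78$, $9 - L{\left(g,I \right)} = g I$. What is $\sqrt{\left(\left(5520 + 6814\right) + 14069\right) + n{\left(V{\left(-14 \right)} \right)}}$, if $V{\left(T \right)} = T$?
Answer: $\sqrt{26382} \approx 162.43$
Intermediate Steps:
$L{\left(g,I \right)} = 9 - I g$ ($L{\left(g,I \right)} = 9 - g I = 9 - I g$)
$n{\left(m \right)} = -77 - 4 m$ ($n{\left(m \right)} = -8 - \left(69 + m 4\right) = -8 - \left(69 + 4 m\right) = -77 - 4 m$)
$\sqrt{\left(\left(5520 + 6814\right) + 14069\right) + n{\left(V{\left(-14 \right)} \right)}} = \sqrt{\left(\left(5520 + 6814\right) + 14069\right) - 21} = \sqrt{\left(12334 + 14069\right) + \left(-77 + 56\right)} = \sqrt{26403 - 21} = \sqrt{26382}$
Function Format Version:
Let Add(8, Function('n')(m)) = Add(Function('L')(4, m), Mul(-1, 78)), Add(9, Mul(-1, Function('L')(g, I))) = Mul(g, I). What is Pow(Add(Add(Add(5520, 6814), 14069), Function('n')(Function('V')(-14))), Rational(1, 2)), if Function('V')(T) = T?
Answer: Pow(26382, Rational(1, 2)) ≈ 162.43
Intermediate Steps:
Function('L')(g, I) = Add(9, Mul(-1, I, g)) (Function('L')(g, I) = Add(9, Mul(-1, Mul(g, I))) = Add(9, Mul(-1, Mul(I, g))) = Add(9, Mul(-1, I, g)))
Function('n')(m) = Add(-77, Mul(-4, m)) (Function('n')(m) = Add(-8, Add(Add(9, Mul(-1, m, 4)), Mul(-1, 78))) = Add(-8, Add(Add(9, Mul(-4, m)), -78)) = Add(-8, Add(-69, Mul(-4, m))) = Add(-77, Mul(-4, m)))
Pow(Add(Add(Add(5520, 6814), 14069), Function('n')(Function('V')(-14))), Rational(1, 2)) = Pow(Add(Add(Add(5520, 6814), 14069), Add(-77, Mul(-4, -14))), Rational(1, 2)) = Pow(Add(Add(12334, 14069), Add(-77, 56)), Rational(1, 2)) = Pow(Add(26403, -21), Rational(1, 2)) = Pow(26382, Rational(1, 2))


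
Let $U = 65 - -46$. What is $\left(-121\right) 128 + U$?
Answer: $-15377$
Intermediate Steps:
$U = 111$ ($U = 65 + 46 = 111$)
$\left(-121\right) 128 + U = \left(-121\right) 128 + 111 = -15488 + 111 = -15377$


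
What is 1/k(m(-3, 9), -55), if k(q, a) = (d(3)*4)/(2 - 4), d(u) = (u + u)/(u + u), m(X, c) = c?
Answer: -½ ≈ -0.50000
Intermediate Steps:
d(u) = 1 (d(u) = (2*u)/((2*u)) = (2*u)*(1/(2*u)) = 1)
k(q, a) = -2 (k(q, a) = (1*4)/(2 - 4) = 4/(-2) = 4*(-½) = -2)
1/k(m(-3, 9), -55) = 1/(-2) = -½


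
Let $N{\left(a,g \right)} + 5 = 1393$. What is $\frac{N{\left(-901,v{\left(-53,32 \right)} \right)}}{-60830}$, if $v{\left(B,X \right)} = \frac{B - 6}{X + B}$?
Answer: $- \frac{694}{30415} \approx -0.022818$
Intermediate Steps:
$v{\left(B,X \right)} = \frac{-6 + B}{B + X}$
$N{\left(a,g \right)} = 1388$ ($N{\left(a,g \right)} = -5 + 1393 = 1388$)
$\frac{N{\left(-901,v{\left(-53,32 \right)} \right)}}{-60830} = \frac{1388}{-60830} = 1388 \left(- \frac{1}{60830}\right) = - \frac{694}{30415}$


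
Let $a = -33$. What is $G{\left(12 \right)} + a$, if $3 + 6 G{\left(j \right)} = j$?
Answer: $- \frac{63}{2} \approx -31.5$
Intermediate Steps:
$G{\left(j \right)} = - \frac{1}{2} + \frac{j}{6}$
$G{\left(12 \right)} + a = \left(- \frac{1}{2} + \frac{1}{6} \cdot 12\right) - 33 = \left(- \frac{1}{2} + 2\right) - 33 = \frac{3}{2} - 33 = - \frac{63}{2}$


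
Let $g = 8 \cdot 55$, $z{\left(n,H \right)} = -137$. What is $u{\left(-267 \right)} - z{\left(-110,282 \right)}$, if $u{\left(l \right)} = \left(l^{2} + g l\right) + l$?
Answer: $-46321$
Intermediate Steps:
$g = 440$
$u{\left(l \right)} = l^{2} + 441 l$ ($u{\left(l \right)} = \left(l^{2} + 440 l\right) + l = l^{2} + 441 l$)
$u{\left(-267 \right)} - z{\left(-110,282 \right)} = - 267 \left(441 - 267\right) - -137 = \left(-267\right) 174 + 137 = -46458 + 137 = -46321$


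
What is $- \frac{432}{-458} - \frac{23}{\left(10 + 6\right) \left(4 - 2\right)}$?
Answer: $\frac{1645}{7328} \approx 0.22448$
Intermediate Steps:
$- \frac{432}{-458} - \frac{23}{\left(10 + 6\right) \left(4 - 2\right)} = \left(-432\right) \left(- \frac{1}{458}\right) - \frac{23}{16 \left(4 - 2\right)} = \frac{216}{229} - \frac{23}{16 \cdot 2} = \frac{216}{229} - \frac{23}{32} = \frac{1645}{7328}$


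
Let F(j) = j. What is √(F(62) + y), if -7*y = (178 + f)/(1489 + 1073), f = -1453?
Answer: 27*√62098/854 ≈ 7.8785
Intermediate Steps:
y = 425/5978 (y = -(178 - 1453)/(7*(1489 + 1073)) = -(-1275)/(7*2562) = -⅐*(-425/854) = 425/5978 ≈ 0.071094)
√(F(62) + y) = √(62 + 425/5978) = √(371061/5978) = 27*√62098/854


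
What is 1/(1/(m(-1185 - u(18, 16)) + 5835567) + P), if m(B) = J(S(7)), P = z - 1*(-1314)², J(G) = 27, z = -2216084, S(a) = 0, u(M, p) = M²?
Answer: -5835594/23007879751919 ≈ -2.5363e-7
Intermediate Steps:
P = -3942680 (P = -2216084 - 1*(-1314)² = -2216084 - 1*1726596 = -2216084 - 1726596 = -3942680)
m(B) = 27
1/(1/(m(-1185 - u(18, 16)) + 5835567) + P) = 1/(1/(27 + 5835567) - 3942680) = 1/(1/5835594 - 3942680) = 1/(-23007879751919/5835594) = -5835594/23007879751919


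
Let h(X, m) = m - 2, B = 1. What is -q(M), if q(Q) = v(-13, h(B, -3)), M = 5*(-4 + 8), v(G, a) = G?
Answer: 13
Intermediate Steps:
h(X, m) = -2 + m
M = 20 (M = 5*4 = 20)
q(Q) = -13
-q(M) = -1*(-13) = 13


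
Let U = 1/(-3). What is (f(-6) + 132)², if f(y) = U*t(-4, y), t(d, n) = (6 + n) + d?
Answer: 160000/9 ≈ 17778.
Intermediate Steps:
t(d, n) = 6 + d + n
U = -⅓ ≈ -0.33333
f(y) = -⅔ - y/3 (f(y) = -(6 - 4 + y)/3 = -(2 + y)/3 = -⅔ - y/3)
(f(-6) + 132)² = ((-⅔ - ⅓*(-6)) + 132)² = ((-⅔ + 2) + 132)² = (4/3 + 132)² = (400/3)² = 160000/9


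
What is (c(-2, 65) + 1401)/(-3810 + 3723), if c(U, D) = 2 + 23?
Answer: -1426/87 ≈ -16.391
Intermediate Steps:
c(U, D) = 25
(c(-2, 65) + 1401)/(-3810 + 3723) = (25 + 1401)/(-3810 + 3723) = 1426/(-87) = 1426*(-1/87) = -1426/87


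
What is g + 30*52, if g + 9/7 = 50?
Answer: 11261/7 ≈ 1608.7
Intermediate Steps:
g = 341/7 (g = -9/7 + 50 = 341/7 ≈ 48.714)
g + 30*52 = 341/7 + 30*52 = 341/7 + 1560 = 11261/7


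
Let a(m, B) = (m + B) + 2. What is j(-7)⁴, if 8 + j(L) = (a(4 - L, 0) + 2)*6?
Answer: 45212176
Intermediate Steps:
a(m, B) = 2 + B + m (a(m, B) = (B + m) + 2 = 2 + B + m)
j(L) = 40 - 6*L (j(L) = -8 + ((2 + 0 + (4 - L)) + 2)*6 = -8 + ((6 - L) + 2)*6 = -8 + (8 - L)*6 = -8 + (48 - 6*L) = 40 - 6*L)
j(-7)⁴ = (40 - 6*(-7))⁴ = (40 + 42)⁴ = 82⁴ = 45212176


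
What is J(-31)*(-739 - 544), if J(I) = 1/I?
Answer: 1283/31 ≈ 41.387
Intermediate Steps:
J(-31)*(-739 - 544) = (-739 - 544)/(-31) = -1/31*(-1283) = 1283/31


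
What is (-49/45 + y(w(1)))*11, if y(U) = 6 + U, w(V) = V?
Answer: 2926/45 ≈ 65.022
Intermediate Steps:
(-49/45 + y(w(1)))*11 = (-49/45 + (6 + 1))*11 = (-49*1/45 + 7)*11 = (-49/45 + 7)*11 = (266/45)*11 = 2926/45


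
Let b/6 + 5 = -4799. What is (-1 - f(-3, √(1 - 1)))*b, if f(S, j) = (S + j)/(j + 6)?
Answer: 14412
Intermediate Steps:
b = -28824 (b = -30 + 6*(-4799) = -30 - 28794 = -28824)
f(S, j) = (S + j)/(6 + j)
(-1 - f(-3, √(1 - 1)))*b = (-1 - (-3 + √(1 - 1))/(6 + √(1 - 1)))*(-28824) = (-1 - (-3 + √0)/(6 + √0))*(-28824) = (-1 - (-3 + 0)/(6 + 0))*(-28824) = (-1 - (-3)/6)*(-28824) = (-1 - 1*(-½))*(-28824) = (-1 + ½)*(-28824) = -½*(-28824) = 14412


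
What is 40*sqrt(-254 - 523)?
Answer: 40*I*sqrt(777) ≈ 1115.0*I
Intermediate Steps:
40*sqrt(-254 - 523) = 40*sqrt(-777) = 40*(I*sqrt(777)) = 40*I*sqrt(777)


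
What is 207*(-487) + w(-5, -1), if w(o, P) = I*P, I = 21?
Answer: -100830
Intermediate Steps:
w(o, P) = 21*P
207*(-487) + w(-5, -1) = 207*(-487) + 21*(-1) = -100809 - 21 = -100830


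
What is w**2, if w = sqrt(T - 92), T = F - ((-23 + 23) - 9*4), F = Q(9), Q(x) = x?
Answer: -47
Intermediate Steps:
F = 9
T = 45 (T = 9 - ((-23 + 23) - 9*4) = 9 - (0 - 36) = 9 - 1*(-36) = 9 + 36 = 45)
w = I*sqrt(47) (w = sqrt(45 - 92) = sqrt(-47) = I*sqrt(47) ≈ 6.8557*I)
w**2 = (I*sqrt(47))**2 = -47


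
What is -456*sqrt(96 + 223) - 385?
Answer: -385 - 456*sqrt(319) ≈ -8529.4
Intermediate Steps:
-456*sqrt(96 + 223) - 385 = -456*sqrt(319) - 385 = -385 - 456*sqrt(319)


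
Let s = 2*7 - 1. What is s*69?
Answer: 897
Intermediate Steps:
s = 13 (s = 14 - 1 = 13)
s*69 = 13*69 = 897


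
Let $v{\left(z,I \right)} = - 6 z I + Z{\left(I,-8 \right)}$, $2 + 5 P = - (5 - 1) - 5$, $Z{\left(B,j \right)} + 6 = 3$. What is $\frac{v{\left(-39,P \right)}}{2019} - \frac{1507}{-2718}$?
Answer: $\frac{2725421}{9146070} \approx 0.29799$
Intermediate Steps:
$Z{\left(B,j \right)} = -3$ ($Z{\left(B,j \right)} = -6 + 3 = -3$)
$P = - \frac{11}{5}$ ($P = - \frac{2}{5} + \frac{- (5 - 1) - 5}{5} = - \frac{2}{5} + \frac{\left(-1\right) 4 - 5}{5} = - \frac{2}{5} + \frac{-4 - 5}{5} = - \frac{2}{5} + \frac{1}{5} \left(-9\right) = - \frac{2}{5} - \frac{9}{5} = - \frac{11}{5} \approx -2.2$)
$v{\left(z,I \right)} = -3 - 6 I z$ ($v{\left(z,I \right)} = - 6 z I - 3 = - 6 I z - 3 = -3 - 6 I z$)
$\frac{v{\left(-39,P \right)}}{2019} - \frac{1507}{-2718} = \frac{-3 - \left(- \frac{66}{5}\right) \left(-39\right)}{2019} - \frac{1507}{-2718} = \left(-3 - \frac{2574}{5}\right) \frac{1}{2019} - - \frac{1507}{2718} = \left(- \frac{2589}{5}\right) \frac{1}{2019} + \frac{1507}{2718} = - \frac{863}{3365} + \frac{1507}{2718} = \frac{2725421}{9146070}$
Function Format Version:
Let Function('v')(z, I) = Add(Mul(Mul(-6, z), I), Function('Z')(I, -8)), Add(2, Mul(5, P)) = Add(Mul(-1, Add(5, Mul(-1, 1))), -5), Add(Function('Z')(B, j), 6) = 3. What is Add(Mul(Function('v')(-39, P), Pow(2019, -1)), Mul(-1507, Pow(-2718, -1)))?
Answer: Rational(2725421, 9146070) ≈ 0.29799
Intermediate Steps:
Function('Z')(B, j) = -3 (Function('Z')(B, j) = Add(-6, 3) = -3)
P = Rational(-11, 5) (P = Add(Rational(-2, 5), Mul(Rational(1, 5), Add(Mul(-1, Add(5, Mul(-1, 1))), -5))) = Add(Rational(-2, 5), Mul(Rational(1, 5), Add(Mul(-1, Add(5, -1)), -5))) = Add(Rational(-2, 5), Mul(Rational(1, 5), Add(Mul(-1, 4), -5))) = Add(Rational(-2, 5), Mul(Rational(1, 5), Add(-4, -5))) = Add(Rational(-2, 5), Mul(Rational(1, 5), -9)) = Add(Rational(-2, 5), Rational(-9, 5)) = Rational(-11, 5) ≈ -2.2000)
Function('v')(z, I) = Add(-3, Mul(-6, I, z)) (Function('v')(z, I) = Add(Mul(Mul(-6, z), I), -3) = Add(Mul(-6, I, z), -3) = Add(-3, Mul(-6, I, z)))
Add(Mul(Function('v')(-39, P), Pow(2019, -1)), Mul(-1507, Pow(-2718, -1))) = Add(Mul(Add(-3, Mul(-6, Rational(-11, 5), -39)), Pow(2019, -1)), Mul(-1507, Pow(-2718, -1))) = Add(Mul(Add(-3, Rational(-2574, 5)), Rational(1, 2019)), Mul(-1507, Rational(-1, 2718))) = Add(Mul(Rational(-2589, 5), Rational(1, 2019)), Rational(1507, 2718)) = Add(Rational(-863, 3365), Rational(1507, 2718)) = Rational(2725421, 9146070)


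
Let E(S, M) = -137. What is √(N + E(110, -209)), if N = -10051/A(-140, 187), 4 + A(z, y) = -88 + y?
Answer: I*√6070/5 ≈ 15.582*I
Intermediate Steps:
A(z, y) = -92 + y (A(z, y) = -4 + (-88 + y) = -92 + y)
N = -529/5 (N = -10051/(-92 + 187) = -10051/95 = -10051*1/95 = -529/5 ≈ -105.80)
√(N + E(110, -209)) = √(-529/5 - 137) = √(-1214/5) = I*√6070/5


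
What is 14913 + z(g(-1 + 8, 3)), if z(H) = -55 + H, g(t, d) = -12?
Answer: 14846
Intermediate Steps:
14913 + z(g(-1 + 8, 3)) = 14913 + (-55 - 12) = 14913 - 67 = 14846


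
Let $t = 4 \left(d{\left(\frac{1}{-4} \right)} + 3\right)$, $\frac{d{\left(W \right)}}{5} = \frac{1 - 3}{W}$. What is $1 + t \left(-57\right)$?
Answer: $-9803$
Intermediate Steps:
$d{\left(W \right)} = - \frac{10}{W}$ ($d{\left(W \right)} = 5 \frac{1 - 3}{W} = 5 \left(- \frac{2}{W}\right) = - \frac{10}{W}$)
$t = 172$ ($t = 4 \left(- \frac{10}{\frac{1}{-4}} + 3\right) = 4 \left(- \frac{10}{- \frac{1}{4}} + 3\right) = 4 \left(\left(-10\right) \left(-4\right) + 3\right) = 4 \left(40 + 3\right) = 4 \cdot 43 = 172$)
$1 + t \left(-57\right) = 1 + 172 \left(-57\right) = 1 - 9804 = -9803$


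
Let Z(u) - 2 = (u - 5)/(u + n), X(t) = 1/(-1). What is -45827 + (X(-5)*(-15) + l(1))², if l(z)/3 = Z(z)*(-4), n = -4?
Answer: -45202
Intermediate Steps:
X(t) = -1
Z(u) = 2 + (-5 + u)/(-4 + u) (Z(u) = 2 + (u - 5)/(u - 4) = 2 + (-5 + u)/(-4 + u))
l(z) = -12*(-13 + 3*z)/(-4 + z) (l(z) = 3*(((-13 + 3*z)/(-4 + z))*(-4)) = 3*(-4*(-13 + 3*z)/(-4 + z)) = -12*(-13 + 3*z)/(-4 + z))
-45827 + (X(-5)*(-15) + l(1))² = -45827 + (-1*(-15) + 12*(13 - 3*1)/(-4 + 1))² = -45827 + (15 + 12*(13 - 3)/(-3))² = -45827 + (15 + 12*(-⅓)*10)² = -45827 + (15 - 40)² = -45827 + (-25)² = -45827 + 625 = -45202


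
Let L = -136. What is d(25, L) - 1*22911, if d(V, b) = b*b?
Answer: -4415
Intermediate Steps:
d(V, b) = b**2
d(25, L) - 1*22911 = (-136)**2 - 1*22911 = 18496 - 22911 = -4415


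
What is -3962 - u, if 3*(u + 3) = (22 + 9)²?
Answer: -12838/3 ≈ -4279.3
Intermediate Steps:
u = 952/3 (u = -3 + (22 + 9)²/3 = -3 + (⅓)*31² = -3 + (⅓)*961 = -3 + 961/3 = 952/3 ≈ 317.33)
-3962 - u = -3962 - 1*952/3 = -3962 - 952/3 = -12838/3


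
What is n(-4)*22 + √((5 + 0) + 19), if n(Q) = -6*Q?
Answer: 528 + 2*√6 ≈ 532.90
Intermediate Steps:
n(-4)*22 + √((5 + 0) + 19) = -6*(-4)*22 + √((5 + 0) + 19) = 24*22 + √(5 + 19) = 528 + √24 = 528 + 2*√6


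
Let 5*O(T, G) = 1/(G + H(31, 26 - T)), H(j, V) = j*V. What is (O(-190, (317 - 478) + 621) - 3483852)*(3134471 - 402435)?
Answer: -85138591243818031/8945 ≈ -9.5180e+12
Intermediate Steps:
H(j, V) = V*j
O(T, G) = 1/(5*(806 + G - 31*T)) (O(T, G) = 1/(5*(G + (26 - T)*31)) = 1/(5*(G + (806 - 31*T))) = 1/(5*(806 + G - 31*T)))
(O(-190, (317 - 478) + 621) - 3483852)*(3134471 - 402435) = (1/(5*(806 + ((317 - 478) + 621) - 31*(-190))) - 3483852)*(3134471 - 402435) = (1/(5*(806 + (-161 + 621) + 5890)) - 3483852)*2732036 = (1/(5*(806 + 460 + 5890)) - 3483852)*2732036 = ((1/5)/7156 - 3483852)*2732036 = ((1/5)*(1/7156) - 3483852)*2732036 = (1/35780 - 3483852)*2732036 = -124652224559/35780*2732036 = -85138591243818031/8945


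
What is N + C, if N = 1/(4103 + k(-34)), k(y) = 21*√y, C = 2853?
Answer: 48071921462/16849603 - 21*I*√34/16849603 ≈ 2853.0 - 7.2672e-6*I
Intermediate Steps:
N = 1/(4103 + 21*I*√34) (N = 1/(4103 + 21*√(-34)) = 1/(4103 + 21*(I*√34)) = 1/(4103 + 21*I*√34) ≈ 0.00024351 - 7.2672e-6*I)
N + C = (4103/16849603 - 21*I*√34/16849603) + 2853 = 48071921462/16849603 - 21*I*√34/16849603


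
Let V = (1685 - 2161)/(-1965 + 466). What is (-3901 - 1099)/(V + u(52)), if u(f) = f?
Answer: -936875/9803 ≈ -95.570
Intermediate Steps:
V = 476/1499 (V = -476/(-1499) = -476*(-1/1499) = 476/1499 ≈ 0.31754)
(-3901 - 1099)/(V + u(52)) = (-3901 - 1099)/(476/1499 + 52) = -5000/78424/1499 = -5000*1499/78424 = -936875/9803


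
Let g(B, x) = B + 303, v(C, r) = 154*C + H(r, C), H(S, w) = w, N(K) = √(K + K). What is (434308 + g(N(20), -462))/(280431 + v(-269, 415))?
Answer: 434611/238736 + √10/119368 ≈ 1.8205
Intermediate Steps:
N(K) = √2*√K (N(K) = √(2*K) = √2*√K)
v(C, r) = 155*C (v(C, r) = 154*C + C = 155*C)
g(B, x) = 303 + B
(434308 + g(N(20), -462))/(280431 + v(-269, 415)) = (434308 + (303 + √2*√20))/(280431 + 155*(-269)) = (434308 + (303 + √2*(2*√5)))/(280431 - 41695) = (434308 + (303 + 2*√10))/238736 = (434611 + 2*√10)*(1/238736) = 434611/238736 + √10/119368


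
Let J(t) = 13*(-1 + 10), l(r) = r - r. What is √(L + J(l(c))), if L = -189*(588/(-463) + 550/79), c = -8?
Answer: 3*I*√142528023089/36577 ≈ 30.964*I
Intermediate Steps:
l(r) = 0
J(t) = 117 (J(t) = 13*9 = 117)
L = -39349422/36577 (L = -189*(588*(-1/463) + 550*(1/79)) = -189*(-588/463 + 550/79) = -189*208198/36577 = -39349422/36577 ≈ -1075.8)
√(L + J(l(c))) = √(-39349422/36577 + 117) = √(-35069913/36577) = 3*I*√142528023089/36577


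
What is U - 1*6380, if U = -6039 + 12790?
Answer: 371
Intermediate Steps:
U = 6751
U - 1*6380 = 6751 - 1*6380 = 6751 - 6380 = 371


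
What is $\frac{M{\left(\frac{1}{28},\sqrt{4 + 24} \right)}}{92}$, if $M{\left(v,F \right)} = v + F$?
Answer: $\frac{1}{2576} + \frac{\sqrt{7}}{46} \approx 0.057905$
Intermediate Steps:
$M{\left(v,F \right)} = F + v$
$\frac{M{\left(\frac{1}{28},\sqrt{4 + 24} \right)}}{92} = \frac{\sqrt{4 + 24} + \frac{1}{28}}{92} = \frac{\sqrt{28} + \frac{1}{28}}{92} = \frac{2 \sqrt{7} + \frac{1}{28}}{92} = \frac{\frac{1}{28} + 2 \sqrt{7}}{92} = \frac{1}{2576} + \frac{\sqrt{7}}{46}$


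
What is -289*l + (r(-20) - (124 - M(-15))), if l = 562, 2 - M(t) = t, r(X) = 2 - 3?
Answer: -162526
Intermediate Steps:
r(X) = -1
M(t) = 2 - t
-289*l + (r(-20) - (124 - M(-15))) = -289*562 + (-1 - (124 - (2 - 1*(-15)))) = -162418 + (-1 - (124 - (2 + 15))) = -162418 + (-1 - (124 - 1*17)) = -162418 + (-1 - (124 - 17)) = -162418 + (-1 - 1*107) = -162418 + (-1 - 107) = -162418 - 108 = -162526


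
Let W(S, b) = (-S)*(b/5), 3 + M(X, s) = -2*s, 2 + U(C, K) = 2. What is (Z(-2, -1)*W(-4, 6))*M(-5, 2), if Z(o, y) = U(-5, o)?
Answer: 0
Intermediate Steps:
U(C, K) = 0 (U(C, K) = -2 + 2 = 0)
Z(o, y) = 0
M(X, s) = -3 - 2*s
W(S, b) = -S*b/5 (W(S, b) = (-S)*(b*(⅕)) = (-S)*(b/5) = -S*b/5)
(Z(-2, -1)*W(-4, 6))*M(-5, 2) = (0*(-⅕*(-4)*6))*(-3 - 2*2) = (0*(24/5))*(-3 - 4) = 0*(-7) = 0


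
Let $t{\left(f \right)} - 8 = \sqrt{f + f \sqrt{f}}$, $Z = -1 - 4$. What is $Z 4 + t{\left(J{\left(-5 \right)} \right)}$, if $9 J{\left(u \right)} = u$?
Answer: $-12 + \frac{\sqrt{-45 - 15 i \sqrt{5}}}{9} \approx -11.738 - 0.79008 i$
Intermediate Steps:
$Z = -5$ ($Z = -1 - 4 = -5$)
$J{\left(u \right)} = \frac{u}{9}$
$t{\left(f \right)} = 8 + \sqrt{f + f^{\frac{3}{2}}}$ ($t{\left(f \right)} = 8 + \sqrt{f + f \sqrt{f}} = 8 + \sqrt{f + f^{\frac{3}{2}}}$)
$Z 4 + t{\left(J{\left(-5 \right)} \right)} = \left(-5\right) 4 + \left(8 + \sqrt{\frac{1}{9} \left(-5\right) + \left(\frac{1}{9} \left(-5\right)\right)^{\frac{3}{2}}}\right) = -20 + \left(8 + \sqrt{- \frac{5}{9} + \left(- \frac{5}{9}\right)^{\frac{3}{2}}}\right) = -20 + \left(8 + \sqrt{- \frac{5}{9} - \frac{5 i \sqrt{5}}{27}}\right) = -12 + \sqrt{- \frac{5}{9} - \frac{5 i \sqrt{5}}{27}}$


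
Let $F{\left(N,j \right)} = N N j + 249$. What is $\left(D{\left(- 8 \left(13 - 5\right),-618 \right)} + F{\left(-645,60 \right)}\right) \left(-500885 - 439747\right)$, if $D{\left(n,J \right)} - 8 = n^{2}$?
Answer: $-23483680239096$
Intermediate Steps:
$D{\left(n,J \right)} = 8 + n^{2}$
$F{\left(N,j \right)} = 249 + j N^{2}$ ($F{\left(N,j \right)} = N^{2} j + 249 = j N^{2} + 249 = 249 + j N^{2}$)
$\left(D{\left(- 8 \left(13 - 5\right),-618 \right)} + F{\left(-645,60 \right)}\right) \left(-500885 - 439747\right) = \left(\left(8 + \left(- 8 \left(13 - 5\right)\right)^{2}\right) + \left(249 + 60 \left(-645\right)^{2}\right)\right) \left(-500885 - 439747\right) = \left(\left(8 + \left(\left(-8\right) 8\right)^{2}\right) + \left(249 + 60 \cdot 416025\right)\right) \left(-940632\right) = \left(\left(8 + \left(-64\right)^{2}\right) + \left(249 + 24961500\right)\right) \left(-940632\right) = \left(\left(8 + 4096\right) + 24961749\right) \left(-940632\right) = \left(4104 + 24961749\right) \left(-940632\right) = 24965853 \left(-940632\right) = -23483680239096$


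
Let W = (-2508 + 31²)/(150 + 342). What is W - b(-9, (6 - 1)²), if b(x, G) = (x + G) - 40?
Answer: 10261/492 ≈ 20.856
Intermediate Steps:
b(x, G) = -40 + G + x (b(x, G) = (G + x) - 40 = -40 + G + x)
W = -1547/492 (W = (-2508 + 961)/492 = -1547*1/492 = -1547/492 ≈ -3.1443)
W - b(-9, (6 - 1)²) = -1547/492 - (-40 + (6 - 1)² - 9) = -1547/492 - (-40 + 5² - 9) = -1547/492 - (-40 + 25 - 9) = -1547/492 - 1*(-24) = -1547/492 + 24 = 10261/492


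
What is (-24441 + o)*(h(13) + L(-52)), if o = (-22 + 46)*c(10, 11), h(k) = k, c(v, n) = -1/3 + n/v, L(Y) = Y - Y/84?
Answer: 98423078/105 ≈ 9.3736e+5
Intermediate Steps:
L(Y) = 83*Y/84 (L(Y) = Y - Y/84 = 83*Y/84)
c(v, n) = -⅓ + n/v (c(v, n) = -1*⅓ + n/v = -⅓ + n/v)
o = 92/5 (o = (-22 + 46)*((11 - ⅓*10)/10) = 24*((11 - 10/3)/10) = 24*((⅒)*(23/3)) = 24*(23/30) = 92/5 ≈ 18.400)
(-24441 + o)*(h(13) + L(-52)) = (-24441 + 92/5)*(13 + (83/84)*(-52)) = -122113*(13 - 1079/21)/5 = -122113/5*(-806/21) = 98423078/105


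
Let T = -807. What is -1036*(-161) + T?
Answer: 165989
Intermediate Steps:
-1036*(-161) + T = -1036*(-161) - 807 = 166796 - 807 = 165989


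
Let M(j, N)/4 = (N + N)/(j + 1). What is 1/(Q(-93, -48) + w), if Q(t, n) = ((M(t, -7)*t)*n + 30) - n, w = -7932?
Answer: -23/118146 ≈ -0.00019467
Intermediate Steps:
M(j, N) = 8*N/(1 + j) (M(j, N) = 4*((N + N)/(j + 1)) = 4*((2*N)/(1 + j)) = 4*(2*N/(1 + j)) = 8*N/(1 + j))
Q(t, n) = 30 - n - 56*n*t/(1 + t) (Q(t, n) = (((8*(-7)/(1 + t))*t)*n + 30) - n = (((-56/(1 + t))*t)*n + 30) - n = ((-56*t/(1 + t))*n + 30) - n = (-56*n*t/(1 + t) + 30) - n = (30 - 56*n*t/(1 + t)) - n = 30 - n - 56*n*t/(1 + t))
1/(Q(-93, -48) + w) = 1/(((1 - 93)*(30 - 1*(-48)) - 56*(-48)*(-93))/(1 - 93) - 7932) = 1/((-92*(30 + 48) - 249984)/(-92) - 7932) = 1/(-(-92*78 - 249984)/92 - 7932) = 1/(-(-7176 - 249984)/92 - 7932) = 1/(-1/92*(-257160) - 7932) = 1/(64290/23 - 7932) = 1/(-118146/23) = -23/118146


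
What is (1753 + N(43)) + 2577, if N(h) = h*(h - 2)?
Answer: 6093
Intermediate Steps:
N(h) = h*(-2 + h)
(1753 + N(43)) + 2577 = (1753 + 43*(-2 + 43)) + 2577 = (1753 + 43*41) + 2577 = (1753 + 1763) + 2577 = 3516 + 2577 = 6093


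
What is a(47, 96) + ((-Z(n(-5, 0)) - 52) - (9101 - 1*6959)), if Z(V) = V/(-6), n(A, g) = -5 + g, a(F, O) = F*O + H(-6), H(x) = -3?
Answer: 13885/6 ≈ 2314.2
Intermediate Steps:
a(F, O) = -3 + F*O (a(F, O) = F*O - 3 = -3 + F*O)
Z(V) = -V/6 (Z(V) = V*(-⅙) = -V/6)
a(47, 96) + ((-Z(n(-5, 0)) - 52) - (9101 - 1*6959)) = (-3 + 47*96) + ((-(-1)*(-5 + 0)/6 - 52) - (9101 - 1*6959)) = (-3 + 4512) + ((-(-1)*(-5)/6 - 52) - (9101 - 6959)) = 4509 + ((-1*⅚ - 52) - 1*2142) = 4509 + ((-⅚ - 52) - 2142) = 4509 + (-317/6 - 2142) = 4509 - 13169/6 = 13885/6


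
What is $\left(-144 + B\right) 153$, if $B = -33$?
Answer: $-27081$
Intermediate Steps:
$\left(-144 + B\right) 153 = \left(-144 - 33\right) 153 = \left(-177\right) 153 = -27081$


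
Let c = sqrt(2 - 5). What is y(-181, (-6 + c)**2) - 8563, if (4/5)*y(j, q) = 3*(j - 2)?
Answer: -36997/4 ≈ -9249.3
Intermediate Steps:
c = I*sqrt(3) (c = sqrt(-3) = I*sqrt(3) ≈ 1.732*I)
y(j, q) = -15/2 + 15*j/4 (y(j, q) = 5*(3*(j - 2))/4 = 5*(3*(-2 + j))/4 = 5*(-6 + 3*j)/4 = -15/2 + 15*j/4)
y(-181, (-6 + c)**2) - 8563 = (-15/2 + (15/4)*(-181)) - 8563 = (-15/2 - 2715/4) - 8563 = -2745/4 - 8563 = -36997/4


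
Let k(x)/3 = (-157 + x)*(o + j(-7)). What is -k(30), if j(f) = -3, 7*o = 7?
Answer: -762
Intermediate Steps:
o = 1 (o = (⅐)*7 = 1)
k(x) = 942 - 6*x (k(x) = 3*((-157 + x)*(1 - 3)) = 3*((-157 + x)*(-2)) = 3*(314 - 2*x) = 942 - 6*x)
-k(30) = -(942 - 6*30) = -(942 - 180) = -1*762 = -762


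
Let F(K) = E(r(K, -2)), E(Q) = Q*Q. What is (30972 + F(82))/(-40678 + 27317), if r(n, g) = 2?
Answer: -30976/13361 ≈ -2.3184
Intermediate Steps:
E(Q) = Q²
F(K) = 4 (F(K) = 2² = 4)
(30972 + F(82))/(-40678 + 27317) = (30972 + 4)/(-40678 + 27317) = 30976/(-13361) = 30976*(-1/13361) = -30976/13361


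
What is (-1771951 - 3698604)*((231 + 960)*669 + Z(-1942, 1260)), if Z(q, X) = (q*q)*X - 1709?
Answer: -25999981749809050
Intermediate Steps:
Z(q, X) = -1709 + X*q² (Z(q, X) = q²*X - 1709 = X*q² - 1709 = -1709 + X*q²)
(-1771951 - 3698604)*((231 + 960)*669 + Z(-1942, 1260)) = (-1771951 - 3698604)*((231 + 960)*669 + (-1709 + 1260*(-1942)²)) = -5470555*(1191*669 + (-1709 + 1260*3771364)) = -5470555*(796779 + (-1709 + 4751918640)) = -5470555*(796779 + 4751916931) = -5470555*4752713710 = -25999981749809050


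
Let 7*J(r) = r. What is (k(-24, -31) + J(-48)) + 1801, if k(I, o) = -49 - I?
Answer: 12384/7 ≈ 1769.1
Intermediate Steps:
J(r) = r/7
(k(-24, -31) + J(-48)) + 1801 = ((-49 - 1*(-24)) + (1/7)*(-48)) + 1801 = ((-49 + 24) - 48/7) + 1801 = (-25 - 48/7) + 1801 = -223/7 + 1801 = 12384/7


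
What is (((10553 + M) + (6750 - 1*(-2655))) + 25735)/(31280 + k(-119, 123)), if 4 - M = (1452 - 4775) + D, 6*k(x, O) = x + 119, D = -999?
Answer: 50019/31280 ≈ 1.5991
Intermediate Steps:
k(x, O) = 119/6 + x/6 (k(x, O) = (x + 119)/6 = (119 + x)/6 = 119/6 + x/6)
M = 4326 (M = 4 - ((1452 - 4775) - 999) = 4 - (-3323 - 999) = 4 - 1*(-4322) = 4 + 4322 = 4326)
(((10553 + M) + (6750 - 1*(-2655))) + 25735)/(31280 + k(-119, 123)) = (((10553 + 4326) + (6750 - 1*(-2655))) + 25735)/(31280 + (119/6 + (⅙)*(-119))) = ((14879 + (6750 + 2655)) + 25735)/(31280 + (119/6 - 119/6)) = ((14879 + 9405) + 25735)/(31280 + 0) = (24284 + 25735)/31280 = 50019*(1/31280) = 50019/31280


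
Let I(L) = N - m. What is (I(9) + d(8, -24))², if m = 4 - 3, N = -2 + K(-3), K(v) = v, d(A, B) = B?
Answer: 900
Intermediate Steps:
N = -5 (N = -2 - 3 = -5)
m = 1
I(L) = -6 (I(L) = -5 - 1*1 = -5 - 1 = -6)
(I(9) + d(8, -24))² = (-6 - 24)² = (-30)² = 900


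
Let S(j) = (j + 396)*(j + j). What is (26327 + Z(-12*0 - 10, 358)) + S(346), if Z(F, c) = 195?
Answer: 539986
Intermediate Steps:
S(j) = 2*j*(396 + j) (S(j) = (396 + j)*(2*j) = 2*j*(396 + j))
(26327 + Z(-12*0 - 10, 358)) + S(346) = (26327 + 195) + 2*346*(396 + 346) = 26522 + 2*346*742 = 26522 + 513464 = 539986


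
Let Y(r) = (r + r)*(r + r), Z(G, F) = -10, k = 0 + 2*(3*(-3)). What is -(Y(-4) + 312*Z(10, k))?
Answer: 3056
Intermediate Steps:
k = -18 (k = 0 + 2*(-9) = 0 - 18 = -18)
Y(r) = 4*r² (Y(r) = (2*r)*(2*r) = 4*r²)
-(Y(-4) + 312*Z(10, k)) = -(4*(-4)² + 312*(-10)) = -(4*16 - 3120) = -(64 - 3120) = -1*(-3056) = 3056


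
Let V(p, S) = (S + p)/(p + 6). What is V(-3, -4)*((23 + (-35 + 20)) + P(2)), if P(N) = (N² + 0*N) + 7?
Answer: -133/3 ≈ -44.333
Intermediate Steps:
V(p, S) = (S + p)/(6 + p)
P(N) = 7 + N² (P(N) = (N² + 0) + 7 = N² + 7 = 7 + N²)
V(-3, -4)*((23 + (-35 + 20)) + P(2)) = ((-4 - 3)/(6 - 3))*((23 + (-35 + 20)) + (7 + 2²)) = (-7/3)*((23 - 15) + (7 + 4)) = ((⅓)*(-7))*(8 + 11) = -7/3*19 = -133/3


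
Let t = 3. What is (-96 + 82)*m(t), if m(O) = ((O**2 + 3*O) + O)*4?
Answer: -1176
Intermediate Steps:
m(O) = 4*O**2 + 16*O (m(O) = (O**2 + 4*O)*4 = 4*O**2 + 16*O)
(-96 + 82)*m(t) = (-96 + 82)*(4*3*(4 + 3)) = -56*3*7 = -14*84 = -1176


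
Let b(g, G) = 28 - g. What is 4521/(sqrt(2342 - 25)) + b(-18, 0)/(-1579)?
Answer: -46/1579 + 4521*sqrt(2317)/2317 ≈ 93.894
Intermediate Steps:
4521/(sqrt(2342 - 25)) + b(-18, 0)/(-1579) = 4521/(sqrt(2342 - 25)) + (28 - 1*(-18))/(-1579) = 4521/(sqrt(2317)) + (28 + 18)*(-1/1579) = 4521*(sqrt(2317)/2317) + 46*(-1/1579) = 4521*sqrt(2317)/2317 - 46/1579 = -46/1579 + 4521*sqrt(2317)/2317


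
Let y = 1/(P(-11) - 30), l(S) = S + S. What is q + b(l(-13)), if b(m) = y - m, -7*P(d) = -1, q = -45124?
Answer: -9425489/209 ≈ -45098.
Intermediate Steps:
l(S) = 2*S
P(d) = 1/7 (P(d) = -1/7*(-1) = 1/7)
y = -7/209 (y = 1/(1/7 - 30) = 1/(-209/7) = -7/209 ≈ -0.033493)
b(m) = -7/209 - m
q + b(l(-13)) = -45124 + (-7/209 - 2*(-13)) = -45124 + (-7/209 - 1*(-26)) = -45124 + (-7/209 + 26) = -45124 + 5427/209 = -9425489/209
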